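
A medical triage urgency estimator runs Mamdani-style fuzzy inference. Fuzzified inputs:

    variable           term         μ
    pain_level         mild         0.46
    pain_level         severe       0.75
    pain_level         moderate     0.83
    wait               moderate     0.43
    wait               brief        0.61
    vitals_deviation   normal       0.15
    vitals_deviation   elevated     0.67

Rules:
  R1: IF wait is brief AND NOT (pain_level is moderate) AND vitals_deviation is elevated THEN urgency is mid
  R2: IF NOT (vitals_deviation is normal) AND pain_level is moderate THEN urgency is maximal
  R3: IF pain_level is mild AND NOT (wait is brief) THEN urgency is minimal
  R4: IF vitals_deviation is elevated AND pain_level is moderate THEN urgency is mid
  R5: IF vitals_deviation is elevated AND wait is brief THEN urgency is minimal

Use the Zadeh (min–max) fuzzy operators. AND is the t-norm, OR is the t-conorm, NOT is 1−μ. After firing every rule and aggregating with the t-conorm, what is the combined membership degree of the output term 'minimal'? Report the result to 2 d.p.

R1: brief=0.61, ¬moderate=1−0.83=0.17, elevated=0.67; AND[min(a, b)] → w = 0.17
R2: ¬normal=1−0.15=0.85, moderate=0.83; AND[min(a, b)] → w = 0.83
R3: mild=0.46, ¬brief=1−0.61=0.39; AND[min(a, b)] → w = 0.39
R4: elevated=0.67, moderate=0.83; AND[min(a, b)] → w = 0.67
R5: elevated=0.67, brief=0.61; AND[min(a, b)] → w = 0.61
Rules with consequent 'minimal': {R3, R5} → strengths 0.39, 0.61
Aggregate via t-conorm [max(a, b)]: 0.61

0.61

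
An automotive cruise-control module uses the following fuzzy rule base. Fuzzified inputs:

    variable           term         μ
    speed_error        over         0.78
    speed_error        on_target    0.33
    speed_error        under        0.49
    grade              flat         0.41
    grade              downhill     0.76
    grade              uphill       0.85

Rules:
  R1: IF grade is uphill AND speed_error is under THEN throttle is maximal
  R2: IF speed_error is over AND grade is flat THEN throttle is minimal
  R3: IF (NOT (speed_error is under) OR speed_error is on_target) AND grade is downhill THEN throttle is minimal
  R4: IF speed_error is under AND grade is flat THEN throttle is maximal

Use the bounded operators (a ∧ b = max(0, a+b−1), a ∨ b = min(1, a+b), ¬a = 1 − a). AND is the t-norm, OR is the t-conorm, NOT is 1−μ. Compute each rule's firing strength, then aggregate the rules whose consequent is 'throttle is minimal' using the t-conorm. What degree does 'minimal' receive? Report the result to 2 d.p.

0.79

R1: uphill=0.85, under=0.49; AND[max(0, a+b−1)] → w = 0.34
R2: over=0.78, flat=0.41; AND[max(0, a+b−1)] → w = 0.19
R3: (¬under=1−0.49=0.51 OR on_target=0.33) = 0.84; AND[max(0, a+b−1)] with downhill=0.76 → w = 0.60
R4: under=0.49, flat=0.41; AND[max(0, a+b−1)] → w = 0.00
Rules with consequent 'minimal': {R2, R3} → strengths 0.19, 0.60
Aggregate via t-conorm [min(1, a+b)]: 0.79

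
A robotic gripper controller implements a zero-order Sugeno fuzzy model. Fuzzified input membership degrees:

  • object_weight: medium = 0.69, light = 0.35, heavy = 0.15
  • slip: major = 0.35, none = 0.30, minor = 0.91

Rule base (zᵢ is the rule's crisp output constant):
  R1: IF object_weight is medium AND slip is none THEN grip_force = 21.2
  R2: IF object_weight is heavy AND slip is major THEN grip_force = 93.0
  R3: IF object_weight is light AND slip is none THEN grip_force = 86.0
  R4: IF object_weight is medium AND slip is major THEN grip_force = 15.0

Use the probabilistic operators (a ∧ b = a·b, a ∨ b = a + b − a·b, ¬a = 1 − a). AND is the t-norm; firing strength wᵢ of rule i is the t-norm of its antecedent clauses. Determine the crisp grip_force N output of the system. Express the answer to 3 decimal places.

R1 (z=21.2): medium=0.69, none=0.30; AND[a·b] → w = 0.2070
R2 (z=93.0): heavy=0.15, major=0.35; AND[a·b] → w = 0.0525
R3 (z=86.0): light=0.35, none=0.30; AND[a·b] → w = 0.1050
R4 (z=15.0): medium=0.69, major=0.35; AND[a·b] → w = 0.2415
Weighted average = (0.2070·21.2 + 0.0525·93.0 + 0.1050·86.0 + 0.2415·15.0) / (0.2070 + 0.0525 + 0.1050 + 0.2415)
  = 21.9234 / 0.6060 = 36.177

36.177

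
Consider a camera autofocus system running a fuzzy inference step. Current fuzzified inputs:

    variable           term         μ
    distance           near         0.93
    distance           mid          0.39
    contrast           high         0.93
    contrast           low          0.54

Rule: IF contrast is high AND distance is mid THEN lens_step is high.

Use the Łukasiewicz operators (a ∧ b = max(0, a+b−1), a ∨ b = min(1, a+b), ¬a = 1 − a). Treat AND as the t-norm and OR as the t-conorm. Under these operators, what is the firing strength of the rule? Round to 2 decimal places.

firing strength: high=0.93, mid=0.39; AND[max(0, a+b−1)] → w = 0.32

0.32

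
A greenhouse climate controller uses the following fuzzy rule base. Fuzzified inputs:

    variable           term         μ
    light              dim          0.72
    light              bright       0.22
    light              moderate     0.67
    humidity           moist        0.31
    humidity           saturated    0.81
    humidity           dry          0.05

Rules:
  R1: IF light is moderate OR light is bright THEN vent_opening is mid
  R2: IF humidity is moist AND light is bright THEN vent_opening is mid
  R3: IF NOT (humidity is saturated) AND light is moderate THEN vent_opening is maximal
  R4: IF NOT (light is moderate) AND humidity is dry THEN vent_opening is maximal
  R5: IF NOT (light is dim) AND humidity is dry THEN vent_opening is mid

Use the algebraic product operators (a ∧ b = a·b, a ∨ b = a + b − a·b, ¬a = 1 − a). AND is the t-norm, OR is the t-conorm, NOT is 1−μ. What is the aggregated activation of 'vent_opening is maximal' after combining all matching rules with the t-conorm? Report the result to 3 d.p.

R1: moderate=0.67, bright=0.22; OR[a + b − a·b] → w = 0.7426
R2: moist=0.31, bright=0.22; AND[a·b] → w = 0.0682
R3: ¬saturated=1−0.81=0.19, moderate=0.67; AND[a·b] → w = 0.1273
R4: ¬moderate=1−0.67=0.33, dry=0.05; AND[a·b] → w = 0.0165
R5: ¬dim=1−0.72=0.28, dry=0.05; AND[a·b] → w = 0.0140
Rules with consequent 'maximal': {R3, R4} → strengths 0.1273, 0.0165
Aggregate via t-conorm [a + b − a·b]: 0.1417

0.142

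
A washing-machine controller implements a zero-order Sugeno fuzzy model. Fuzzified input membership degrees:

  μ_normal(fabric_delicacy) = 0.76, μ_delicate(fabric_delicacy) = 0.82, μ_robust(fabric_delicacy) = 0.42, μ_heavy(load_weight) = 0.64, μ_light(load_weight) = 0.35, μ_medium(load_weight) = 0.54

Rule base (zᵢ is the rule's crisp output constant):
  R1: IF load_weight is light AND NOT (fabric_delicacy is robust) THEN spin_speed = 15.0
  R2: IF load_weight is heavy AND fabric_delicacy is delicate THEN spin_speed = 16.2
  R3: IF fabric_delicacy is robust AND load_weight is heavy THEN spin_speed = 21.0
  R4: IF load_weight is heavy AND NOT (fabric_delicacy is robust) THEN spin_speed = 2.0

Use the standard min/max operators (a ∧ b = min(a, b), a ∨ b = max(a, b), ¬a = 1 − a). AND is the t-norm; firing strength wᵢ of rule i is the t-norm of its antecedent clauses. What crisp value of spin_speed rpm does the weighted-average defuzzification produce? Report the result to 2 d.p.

12.86

R1 (z=15.0): light=0.35, ¬robust=1−0.42=0.58; AND[min(a, b)] → w = 0.35
R2 (z=16.2): heavy=0.64, delicate=0.82; AND[min(a, b)] → w = 0.64
R3 (z=21.0): robust=0.42, heavy=0.64; AND[min(a, b)] → w = 0.42
R4 (z=2.0): heavy=0.64, ¬robust=1−0.42=0.58; AND[min(a, b)] → w = 0.58
Weighted average = (0.35·15.0 + 0.64·16.2 + 0.42·21.0 + 0.58·2.0) / (0.35 + 0.64 + 0.42 + 0.58)
  = 25.5980 / 1.9900 = 12.86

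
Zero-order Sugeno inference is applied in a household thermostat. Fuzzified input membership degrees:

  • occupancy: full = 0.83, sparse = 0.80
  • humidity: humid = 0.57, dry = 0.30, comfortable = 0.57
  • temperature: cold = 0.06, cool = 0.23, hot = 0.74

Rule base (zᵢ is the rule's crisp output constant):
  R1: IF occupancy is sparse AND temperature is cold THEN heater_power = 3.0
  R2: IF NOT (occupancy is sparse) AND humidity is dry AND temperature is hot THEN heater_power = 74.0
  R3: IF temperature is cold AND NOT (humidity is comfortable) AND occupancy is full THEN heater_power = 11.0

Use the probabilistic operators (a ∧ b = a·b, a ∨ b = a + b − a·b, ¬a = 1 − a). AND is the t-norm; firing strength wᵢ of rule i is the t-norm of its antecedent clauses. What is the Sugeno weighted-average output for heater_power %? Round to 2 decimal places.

32.20

R1 (z=3.0): sparse=0.80, cold=0.06; AND[a·b] → w = 0.0480
R2 (z=74.0): ¬sparse=1−0.80=0.20, dry=0.30, hot=0.74; AND[a·b] → w = 0.0444
R3 (z=11.0): cold=0.06, ¬comfortable=1−0.57=0.43, full=0.83; AND[a·b] → w = 0.0214
Weighted average = (0.0480·3.0 + 0.0444·74.0 + 0.0214·11.0) / (0.0480 + 0.0444 + 0.0214)
  = 3.6652 / 0.1138 = 32.20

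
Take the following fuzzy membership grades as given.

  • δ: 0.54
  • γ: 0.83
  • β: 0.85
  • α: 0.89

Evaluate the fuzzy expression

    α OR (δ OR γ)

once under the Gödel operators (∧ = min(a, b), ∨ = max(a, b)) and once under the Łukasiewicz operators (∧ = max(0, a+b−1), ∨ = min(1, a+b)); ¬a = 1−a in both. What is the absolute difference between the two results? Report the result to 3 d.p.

0.110

Under Gödel:
  δ OR γ = max(a, b) on (0.54, 0.83) = 0.83
  α OR (δ OR γ) = max(a, b) on (0.89, 0.83) = 0.89
  → value = 0.8900
Under Łukasiewicz:
  δ OR γ = min(1, a+b) on (0.54, 0.83) = 1.00
  α OR (δ OR γ) = min(1, a+b) on (0.89, 1.00) = 1.00
  → value = 1.0000
|0.8900 − 1.0000| = 0.110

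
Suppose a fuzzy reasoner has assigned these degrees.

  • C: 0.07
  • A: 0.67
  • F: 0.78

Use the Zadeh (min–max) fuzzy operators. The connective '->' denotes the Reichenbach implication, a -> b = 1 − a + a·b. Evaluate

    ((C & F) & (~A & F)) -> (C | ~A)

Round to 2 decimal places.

C & F = min(a, b) on (0.07, 0.78) = 0.07
~A = 1 − 0.67 = 0.33
~A & F = min(a, b) on (0.33, 0.78) = 0.33
(C & F) & (~A & F) = min(a, b) on (0.07, 0.33) = 0.07
~A = 1 − 0.67 = 0.33
C | ~A = max(a, b) on (0.07, 0.33) = 0.33
((C & F) & (~A & F)) -> (C | ~A)  [Reichenbach: 1 − a + a·b] with a=0.07, b=0.33 → 0.95

0.95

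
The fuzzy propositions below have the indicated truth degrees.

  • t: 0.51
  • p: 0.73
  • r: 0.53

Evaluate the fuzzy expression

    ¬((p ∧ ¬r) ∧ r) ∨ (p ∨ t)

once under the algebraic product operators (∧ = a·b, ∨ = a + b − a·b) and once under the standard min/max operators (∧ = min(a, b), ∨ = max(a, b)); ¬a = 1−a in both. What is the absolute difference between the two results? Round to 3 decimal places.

Under algebraic product:
  ¬r = 1 − 0.5300 = 0.4700
  p ∧ ¬r = a·b on (0.7300, 0.4700) = 0.3431
  (p ∧ ¬r) ∧ r = a·b on (0.3431, 0.5300) = 0.1818
  ¬((p ∧ ¬r) ∧ r) = 1 − 0.1818 = 0.8182
  p ∨ t = a + b − a·b on (0.7300, 0.5100) = 0.8677
  ¬((p ∧ ¬r) ∧ r) ∨ (p ∨ t) = a + b − a·b on (0.8182, 0.8677) = 0.9759
  → value = 0.9759
Under standard min/max:
  ¬r = 1 − 0.53 = 0.47
  p ∧ ¬r = min(a, b) on (0.73, 0.47) = 0.47
  (p ∧ ¬r) ∧ r = min(a, b) on (0.47, 0.53) = 0.47
  ¬((p ∧ ¬r) ∧ r) = 1 − 0.47 = 0.53
  p ∨ t = max(a, b) on (0.73, 0.51) = 0.73
  ¬((p ∧ ¬r) ∧ r) ∨ (p ∨ t) = max(a, b) on (0.53, 0.73) = 0.73
  → value = 0.7300
|0.9759 − 0.7300| = 0.246

0.246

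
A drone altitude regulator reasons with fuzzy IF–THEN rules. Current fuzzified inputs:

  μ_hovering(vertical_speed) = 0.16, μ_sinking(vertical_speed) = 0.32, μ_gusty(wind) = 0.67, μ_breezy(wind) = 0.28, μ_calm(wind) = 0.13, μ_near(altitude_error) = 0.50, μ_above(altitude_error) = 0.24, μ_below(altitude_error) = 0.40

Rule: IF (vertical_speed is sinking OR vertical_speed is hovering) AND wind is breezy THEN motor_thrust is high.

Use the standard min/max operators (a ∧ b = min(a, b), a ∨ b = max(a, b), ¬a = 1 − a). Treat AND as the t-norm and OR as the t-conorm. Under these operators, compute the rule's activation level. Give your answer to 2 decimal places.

firing strength: (sinking=0.32 OR hovering=0.16) = 0.32; AND[min(a, b)] with breezy=0.28 → w = 0.28

0.28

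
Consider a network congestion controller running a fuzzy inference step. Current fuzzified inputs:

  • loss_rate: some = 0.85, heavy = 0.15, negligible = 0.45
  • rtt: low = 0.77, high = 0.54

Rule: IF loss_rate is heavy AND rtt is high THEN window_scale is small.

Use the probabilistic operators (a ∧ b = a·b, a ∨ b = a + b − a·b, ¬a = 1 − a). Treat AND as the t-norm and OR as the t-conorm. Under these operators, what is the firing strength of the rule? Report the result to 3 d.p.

firing strength: heavy=0.15, high=0.54; AND[a·b] → w = 0.0810

0.081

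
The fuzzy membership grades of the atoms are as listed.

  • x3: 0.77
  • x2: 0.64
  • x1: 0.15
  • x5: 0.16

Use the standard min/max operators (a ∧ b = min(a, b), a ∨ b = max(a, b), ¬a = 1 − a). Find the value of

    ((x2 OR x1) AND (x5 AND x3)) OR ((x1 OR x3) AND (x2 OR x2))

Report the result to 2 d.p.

0.64

x2 OR x1 = max(a, b) on (0.64, 0.15) = 0.64
x5 AND x3 = min(a, b) on (0.16, 0.77) = 0.16
(x2 OR x1) AND (x5 AND x3) = min(a, b) on (0.64, 0.16) = 0.16
x1 OR x3 = max(a, b) on (0.15, 0.77) = 0.77
x2 OR x2 = max(a, b) on (0.64, 0.64) = 0.64
(x1 OR x3) AND (x2 OR x2) = min(a, b) on (0.77, 0.64) = 0.64
((x2 OR x1) AND (x5 AND x3)) OR ((x1 OR x3) AND (x2 OR x2)) = max(a, b) on (0.16, 0.64) = 0.64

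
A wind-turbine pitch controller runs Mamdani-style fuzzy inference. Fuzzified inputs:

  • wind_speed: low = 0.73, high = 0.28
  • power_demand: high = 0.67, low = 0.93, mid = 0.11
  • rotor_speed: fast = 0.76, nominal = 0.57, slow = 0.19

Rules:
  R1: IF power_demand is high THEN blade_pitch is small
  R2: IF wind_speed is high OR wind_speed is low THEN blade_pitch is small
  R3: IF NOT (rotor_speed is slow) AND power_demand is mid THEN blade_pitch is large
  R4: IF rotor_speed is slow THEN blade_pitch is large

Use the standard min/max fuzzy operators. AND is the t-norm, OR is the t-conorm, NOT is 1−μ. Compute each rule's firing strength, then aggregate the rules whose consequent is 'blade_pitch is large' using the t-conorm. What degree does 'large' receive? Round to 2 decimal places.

R1: high=0.67 → w = 0.67
R2: high=0.28, low=0.73; OR[max(a, b)] → w = 0.73
R3: ¬slow=1−0.19=0.81, mid=0.11; AND[min(a, b)] → w = 0.11
R4: slow=0.19 → w = 0.19
Rules with consequent 'large': {R3, R4} → strengths 0.11, 0.19
Aggregate via t-conorm [max(a, b)]: 0.19

0.19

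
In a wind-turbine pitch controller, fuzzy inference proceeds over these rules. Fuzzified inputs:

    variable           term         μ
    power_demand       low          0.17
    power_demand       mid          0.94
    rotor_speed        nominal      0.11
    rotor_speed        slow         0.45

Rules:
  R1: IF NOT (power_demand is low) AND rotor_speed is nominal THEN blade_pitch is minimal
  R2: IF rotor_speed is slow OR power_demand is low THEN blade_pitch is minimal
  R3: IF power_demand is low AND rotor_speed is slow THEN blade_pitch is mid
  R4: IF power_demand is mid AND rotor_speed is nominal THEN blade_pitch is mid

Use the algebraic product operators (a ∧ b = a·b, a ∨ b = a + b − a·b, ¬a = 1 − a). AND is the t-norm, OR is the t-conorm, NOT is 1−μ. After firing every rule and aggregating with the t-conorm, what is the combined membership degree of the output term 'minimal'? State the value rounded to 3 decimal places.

R1: ¬low=1−0.17=0.83, nominal=0.11; AND[a·b] → w = 0.0913
R2: slow=0.45, low=0.17; OR[a + b − a·b] → w = 0.5435
R3: low=0.17, slow=0.45; AND[a·b] → w = 0.0765
R4: mid=0.94, nominal=0.11; AND[a·b] → w = 0.1034
Rules with consequent 'minimal': {R1, R2} → strengths 0.0913, 0.5435
Aggregate via t-conorm [a + b − a·b]: 0.5852

0.585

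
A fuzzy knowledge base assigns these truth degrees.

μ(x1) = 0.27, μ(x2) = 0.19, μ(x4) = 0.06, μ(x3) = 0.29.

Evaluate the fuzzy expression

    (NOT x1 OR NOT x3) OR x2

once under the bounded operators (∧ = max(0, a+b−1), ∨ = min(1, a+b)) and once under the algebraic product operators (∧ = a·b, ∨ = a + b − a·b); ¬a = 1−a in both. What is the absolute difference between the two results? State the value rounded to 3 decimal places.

0.063

Under bounded:
  NOT x1 = 1 − 0.27 = 0.73
  NOT x3 = 1 − 0.29 = 0.71
  NOT x1 OR NOT x3 = min(1, a+b) on (0.73, 0.71) = 1.00
  (NOT x1 OR NOT x3) OR x2 = min(1, a+b) on (1.00, 0.19) = 1.00
  → value = 1.0000
Under algebraic product:
  NOT x1 = 1 − 0.2700 = 0.7300
  NOT x3 = 1 − 0.2900 = 0.7100
  NOT x1 OR NOT x3 = a + b − a·b on (0.7300, 0.7100) = 0.9217
  (NOT x1 OR NOT x3) OR x2 = a + b − a·b on (0.9217, 0.1900) = 0.9366
  → value = 0.9366
|1.0000 − 0.9366| = 0.063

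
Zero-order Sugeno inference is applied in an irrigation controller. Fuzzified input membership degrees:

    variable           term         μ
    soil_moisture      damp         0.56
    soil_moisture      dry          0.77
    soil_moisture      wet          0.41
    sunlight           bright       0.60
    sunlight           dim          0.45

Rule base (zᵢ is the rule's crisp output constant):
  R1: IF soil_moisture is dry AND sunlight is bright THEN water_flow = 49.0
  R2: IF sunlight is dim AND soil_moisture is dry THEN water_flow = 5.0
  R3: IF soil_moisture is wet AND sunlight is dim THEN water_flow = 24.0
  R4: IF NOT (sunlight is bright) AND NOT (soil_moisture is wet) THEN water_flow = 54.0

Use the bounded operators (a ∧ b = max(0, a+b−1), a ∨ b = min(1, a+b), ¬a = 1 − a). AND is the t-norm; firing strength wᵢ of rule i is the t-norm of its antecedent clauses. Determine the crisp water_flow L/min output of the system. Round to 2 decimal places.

R1 (z=49.0): dry=0.77, bright=0.60; AND[max(0, a+b−1)] → w = 0.37
R2 (z=5.0): dim=0.45, dry=0.77; AND[max(0, a+b−1)] → w = 0.22
R3 (z=24.0): wet=0.41, dim=0.45; AND[max(0, a+b−1)] → w = 0.00
R4 (z=54.0): ¬bright=1−0.60=0.40, ¬wet=1−0.41=0.59; AND[max(0, a+b−1)] → w = 0.00
Weighted average = (0.37·49.0 + 0.22·5.0 + 0.00·24.0 + 0.00·54.0) / (0.37 + 0.22 + 0.00 + 0.00)
  = 19.2300 / 0.5900 = 32.59

32.59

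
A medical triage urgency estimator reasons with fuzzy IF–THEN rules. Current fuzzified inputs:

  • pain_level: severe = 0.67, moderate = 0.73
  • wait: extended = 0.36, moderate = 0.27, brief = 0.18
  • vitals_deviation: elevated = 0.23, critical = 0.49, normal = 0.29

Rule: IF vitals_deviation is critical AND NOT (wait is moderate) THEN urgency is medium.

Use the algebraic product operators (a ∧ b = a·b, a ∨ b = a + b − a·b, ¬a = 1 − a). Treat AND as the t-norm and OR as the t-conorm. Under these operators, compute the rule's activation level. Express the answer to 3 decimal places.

0.358

firing strength: critical=0.49, ¬moderate=1−0.27=0.73; AND[a·b] → w = 0.3577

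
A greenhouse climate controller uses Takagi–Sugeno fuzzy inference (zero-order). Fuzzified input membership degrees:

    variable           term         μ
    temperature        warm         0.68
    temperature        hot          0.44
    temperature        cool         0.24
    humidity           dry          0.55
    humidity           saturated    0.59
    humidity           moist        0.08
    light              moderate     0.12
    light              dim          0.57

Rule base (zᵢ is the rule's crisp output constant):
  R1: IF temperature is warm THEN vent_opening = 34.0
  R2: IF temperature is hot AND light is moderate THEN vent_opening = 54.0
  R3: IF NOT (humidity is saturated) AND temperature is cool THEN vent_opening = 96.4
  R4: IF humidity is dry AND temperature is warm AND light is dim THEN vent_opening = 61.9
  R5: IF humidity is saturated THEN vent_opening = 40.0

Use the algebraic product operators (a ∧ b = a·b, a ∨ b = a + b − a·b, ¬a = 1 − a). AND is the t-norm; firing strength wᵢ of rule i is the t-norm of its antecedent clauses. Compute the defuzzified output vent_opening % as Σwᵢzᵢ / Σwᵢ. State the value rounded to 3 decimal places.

44.208

R1 (z=34.0): warm=0.68 → w = 0.6800
R2 (z=54.0): hot=0.44, moderate=0.12; AND[a·b] → w = 0.0528
R3 (z=96.4): ¬saturated=1−0.59=0.41, cool=0.24; AND[a·b] → w = 0.0984
R4 (z=61.9): dry=0.55, warm=0.68, dim=0.57; AND[a·b] → w = 0.2132
R5 (z=40.0): saturated=0.59 → w = 0.5900
Weighted average = (0.6800·34.0 + 0.0528·54.0 + 0.0984·96.4 + 0.2132·61.9 + 0.5900·40.0) / (0.6800 + 0.0528 + 0.0984 + 0.2132 + 0.5900)
  = 72.2528 / 1.6344 = 44.208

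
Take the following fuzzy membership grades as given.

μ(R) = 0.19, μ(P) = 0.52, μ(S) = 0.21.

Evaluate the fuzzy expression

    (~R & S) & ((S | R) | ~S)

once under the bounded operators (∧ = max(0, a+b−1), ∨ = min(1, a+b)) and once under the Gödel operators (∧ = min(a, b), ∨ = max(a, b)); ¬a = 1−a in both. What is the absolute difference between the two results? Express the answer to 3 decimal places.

Under bounded:
  ~R = 1 − 0.19 = 0.81
  ~R & S = max(0, a+b−1) on (0.81, 0.21) = 0.02
  S | R = min(1, a+b) on (0.21, 0.19) = 0.40
  ~S = 1 − 0.21 = 0.79
  (S | R) | ~S = min(1, a+b) on (0.40, 0.79) = 1.00
  (~R & S) & ((S | R) | ~S) = max(0, a+b−1) on (0.02, 1.00) = 0.02
  → value = 0.0200
Under Gödel:
  ~R = 1 − 0.19 = 0.81
  ~R & S = min(a, b) on (0.81, 0.21) = 0.21
  S | R = max(a, b) on (0.21, 0.19) = 0.21
  ~S = 1 − 0.21 = 0.79
  (S | R) | ~S = max(a, b) on (0.21, 0.79) = 0.79
  (~R & S) & ((S | R) | ~S) = min(a, b) on (0.21, 0.79) = 0.21
  → value = 0.2100
|0.0200 − 0.2100| = 0.190

0.190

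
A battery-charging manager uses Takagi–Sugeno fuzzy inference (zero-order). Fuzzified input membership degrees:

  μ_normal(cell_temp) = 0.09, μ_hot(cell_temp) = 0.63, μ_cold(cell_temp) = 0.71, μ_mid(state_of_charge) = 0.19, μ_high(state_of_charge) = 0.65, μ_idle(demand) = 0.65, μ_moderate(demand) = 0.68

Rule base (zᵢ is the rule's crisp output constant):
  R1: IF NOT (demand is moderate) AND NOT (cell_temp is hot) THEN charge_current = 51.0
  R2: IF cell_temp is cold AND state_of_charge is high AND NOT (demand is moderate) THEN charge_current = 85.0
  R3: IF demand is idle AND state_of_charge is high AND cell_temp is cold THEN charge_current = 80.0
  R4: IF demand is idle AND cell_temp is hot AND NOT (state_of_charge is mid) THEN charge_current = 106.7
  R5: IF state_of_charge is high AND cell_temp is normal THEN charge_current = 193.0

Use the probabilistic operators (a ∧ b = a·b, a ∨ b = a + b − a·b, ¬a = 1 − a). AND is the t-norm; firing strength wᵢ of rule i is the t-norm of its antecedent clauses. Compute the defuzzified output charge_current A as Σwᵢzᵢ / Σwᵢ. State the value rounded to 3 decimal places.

R1 (z=51.0): ¬moderate=1−0.68=0.32, ¬hot=1−0.63=0.37; AND[a·b] → w = 0.1184
R2 (z=85.0): cold=0.71, high=0.65, ¬moderate=1−0.68=0.32; AND[a·b] → w = 0.1477
R3 (z=80.0): idle=0.65, high=0.65, cold=0.71; AND[a·b] → w = 0.3000
R4 (z=106.7): idle=0.65, hot=0.63, ¬mid=1−0.19=0.81; AND[a·b] → w = 0.3317
R5 (z=193.0): high=0.65, normal=0.09; AND[a·b] → w = 0.0585
Weighted average = (0.1184·51.0 + 0.1477·85.0 + 0.3000·80.0 + 0.3317·106.7 + 0.0585·193.0) / (0.1184 + 0.1477 + 0.3000 + 0.3317 + 0.0585)
  = 89.2716 / 0.9563 = 93.356

93.356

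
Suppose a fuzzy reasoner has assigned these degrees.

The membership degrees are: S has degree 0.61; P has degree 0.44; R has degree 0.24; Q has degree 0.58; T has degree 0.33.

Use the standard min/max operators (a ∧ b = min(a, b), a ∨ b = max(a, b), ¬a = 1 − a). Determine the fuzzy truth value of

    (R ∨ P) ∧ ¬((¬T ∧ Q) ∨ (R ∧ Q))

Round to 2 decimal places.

R ∨ P = max(a, b) on (0.24, 0.44) = 0.44
¬T = 1 − 0.33 = 0.67
¬T ∧ Q = min(a, b) on (0.67, 0.58) = 0.58
R ∧ Q = min(a, b) on (0.24, 0.58) = 0.24
(¬T ∧ Q) ∨ (R ∧ Q) = max(a, b) on (0.58, 0.24) = 0.58
¬((¬T ∧ Q) ∨ (R ∧ Q)) = 1 − 0.58 = 0.42
(R ∨ P) ∧ ¬((¬T ∧ Q) ∨ (R ∧ Q)) = min(a, b) on (0.44, 0.42) = 0.42

0.42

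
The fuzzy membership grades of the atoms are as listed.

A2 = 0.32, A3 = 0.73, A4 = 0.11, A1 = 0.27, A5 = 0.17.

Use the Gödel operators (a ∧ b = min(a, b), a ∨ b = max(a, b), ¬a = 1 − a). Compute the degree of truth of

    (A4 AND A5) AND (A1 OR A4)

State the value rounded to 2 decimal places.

0.11

A4 AND A5 = min(a, b) on (0.11, 0.17) = 0.11
A1 OR A4 = max(a, b) on (0.27, 0.11) = 0.27
(A4 AND A5) AND (A1 OR A4) = min(a, b) on (0.11, 0.27) = 0.11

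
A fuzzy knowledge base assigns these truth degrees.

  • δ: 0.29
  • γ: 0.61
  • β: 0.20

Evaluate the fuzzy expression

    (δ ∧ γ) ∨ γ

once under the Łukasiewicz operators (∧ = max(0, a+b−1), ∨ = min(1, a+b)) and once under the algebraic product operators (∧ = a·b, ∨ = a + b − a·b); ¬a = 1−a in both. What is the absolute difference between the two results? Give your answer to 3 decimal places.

Under Łukasiewicz:
  δ ∧ γ = max(0, a+b−1) on (0.29, 0.61) = 0.00
  (δ ∧ γ) ∨ γ = min(1, a+b) on (0.00, 0.61) = 0.61
  → value = 0.6100
Under algebraic product:
  δ ∧ γ = a·b on (0.2900, 0.6100) = 0.1769
  (δ ∧ γ) ∨ γ = a + b − a·b on (0.1769, 0.6100) = 0.6790
  → value = 0.6790
|0.6100 − 0.6790| = 0.069

0.069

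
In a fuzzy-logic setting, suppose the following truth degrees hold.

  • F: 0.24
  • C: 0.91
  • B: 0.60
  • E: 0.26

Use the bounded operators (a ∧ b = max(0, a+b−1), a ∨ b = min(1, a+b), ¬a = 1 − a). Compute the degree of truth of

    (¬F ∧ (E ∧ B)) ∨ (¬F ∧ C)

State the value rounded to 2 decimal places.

0.67

¬F = 1 − 0.24 = 0.76
E ∧ B = max(0, a+b−1) on (0.26, 0.60) = 0.00
¬F ∧ (E ∧ B) = max(0, a+b−1) on (0.76, 0.00) = 0.00
¬F = 1 − 0.24 = 0.76
¬F ∧ C = max(0, a+b−1) on (0.76, 0.91) = 0.67
(¬F ∧ (E ∧ B)) ∨ (¬F ∧ C) = min(1, a+b) on (0.00, 0.67) = 0.67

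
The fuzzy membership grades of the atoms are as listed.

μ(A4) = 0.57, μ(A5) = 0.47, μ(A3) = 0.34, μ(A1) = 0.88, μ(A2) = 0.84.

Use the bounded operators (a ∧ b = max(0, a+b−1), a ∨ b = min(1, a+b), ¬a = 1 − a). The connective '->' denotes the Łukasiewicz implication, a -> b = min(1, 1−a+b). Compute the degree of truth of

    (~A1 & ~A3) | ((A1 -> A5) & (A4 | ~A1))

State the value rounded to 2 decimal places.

~A1 = 1 − 0.88 = 0.12
~A3 = 1 − 0.34 = 0.66
~A1 & ~A3 = max(0, a+b−1) on (0.12, 0.66) = 0.00
A1 -> A5  [Łukasiewicz: min(1, 1−a+b)] with a=0.88, b=0.47 → 0.59
~A1 = 1 − 0.88 = 0.12
A4 | ~A1 = min(1, a+b) on (0.57, 0.12) = 0.69
(A1 -> A5) & (A4 | ~A1) = max(0, a+b−1) on (0.59, 0.69) = 0.28
(~A1 & ~A3) | ((A1 -> A5) & (A4 | ~A1)) = min(1, a+b) on (0.00, 0.28) = 0.28

0.28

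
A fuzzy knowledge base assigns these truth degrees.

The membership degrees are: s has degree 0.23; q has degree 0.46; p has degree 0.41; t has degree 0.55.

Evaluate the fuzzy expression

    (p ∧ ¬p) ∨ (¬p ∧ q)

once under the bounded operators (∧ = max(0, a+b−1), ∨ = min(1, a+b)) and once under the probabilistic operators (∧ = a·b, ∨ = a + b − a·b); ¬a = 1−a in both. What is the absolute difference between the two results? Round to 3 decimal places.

0.398

Under bounded:
  ¬p = 1 − 0.41 = 0.59
  p ∧ ¬p = max(0, a+b−1) on (0.41, 0.59) = 0.00
  ¬p = 1 − 0.41 = 0.59
  ¬p ∧ q = max(0, a+b−1) on (0.59, 0.46) = 0.05
  (p ∧ ¬p) ∨ (¬p ∧ q) = min(1, a+b) on (0.00, 0.05) = 0.05
  → value = 0.0500
Under probabilistic:
  ¬p = 1 − 0.4100 = 0.5900
  p ∧ ¬p = a·b on (0.4100, 0.5900) = 0.2419
  ¬p = 1 − 0.4100 = 0.5900
  ¬p ∧ q = a·b on (0.5900, 0.4600) = 0.2714
  (p ∧ ¬p) ∨ (¬p ∧ q) = a + b − a·b on (0.2419, 0.2714) = 0.4476
  → value = 0.4476
|0.0500 − 0.4476| = 0.398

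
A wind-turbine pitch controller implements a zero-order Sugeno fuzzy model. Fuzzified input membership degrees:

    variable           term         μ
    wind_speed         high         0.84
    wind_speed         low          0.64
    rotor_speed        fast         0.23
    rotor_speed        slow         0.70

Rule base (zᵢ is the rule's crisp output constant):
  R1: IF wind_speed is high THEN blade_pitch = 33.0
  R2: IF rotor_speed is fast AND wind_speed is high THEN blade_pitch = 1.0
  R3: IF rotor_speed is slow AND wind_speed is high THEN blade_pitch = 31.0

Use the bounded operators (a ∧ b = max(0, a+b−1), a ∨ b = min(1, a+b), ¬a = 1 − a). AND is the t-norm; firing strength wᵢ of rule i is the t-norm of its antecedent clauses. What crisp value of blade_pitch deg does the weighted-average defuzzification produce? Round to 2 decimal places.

30.71

R1 (z=33.0): high=0.84 → w = 0.84
R2 (z=1.0): fast=0.23, high=0.84; AND[max(0, a+b−1)] → w = 0.07
R3 (z=31.0): slow=0.70, high=0.84; AND[max(0, a+b−1)] → w = 0.54
Weighted average = (0.84·33.0 + 0.07·1.0 + 0.54·31.0) / (0.84 + 0.07 + 0.54)
  = 44.5300 / 1.4500 = 30.71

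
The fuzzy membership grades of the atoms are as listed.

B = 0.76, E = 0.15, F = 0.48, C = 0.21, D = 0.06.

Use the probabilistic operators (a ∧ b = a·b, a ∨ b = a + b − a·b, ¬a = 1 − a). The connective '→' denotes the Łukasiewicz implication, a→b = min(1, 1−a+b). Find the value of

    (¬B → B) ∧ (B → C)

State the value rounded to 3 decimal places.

0.450

¬B = 1 − 0.7600 = 0.2400
¬B → B  [Łukasiewicz: min(1, 1−a+b)] with a=0.2400, b=0.7600 → 1.0000
B → C  [Łukasiewicz: min(1, 1−a+b)] with a=0.7600, b=0.2100 → 0.4500
(¬B → B) ∧ (B → C) = a·b on (1.0000, 0.4500) = 0.4500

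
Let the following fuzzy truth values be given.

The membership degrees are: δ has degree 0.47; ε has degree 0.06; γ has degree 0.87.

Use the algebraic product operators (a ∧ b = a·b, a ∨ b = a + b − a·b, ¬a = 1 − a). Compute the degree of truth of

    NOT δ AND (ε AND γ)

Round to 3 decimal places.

NOT δ = 1 − 0.4700 = 0.5300
ε AND γ = a·b on (0.0600, 0.8700) = 0.0522
NOT δ AND (ε AND γ) = a·b on (0.5300, 0.0522) = 0.0277

0.028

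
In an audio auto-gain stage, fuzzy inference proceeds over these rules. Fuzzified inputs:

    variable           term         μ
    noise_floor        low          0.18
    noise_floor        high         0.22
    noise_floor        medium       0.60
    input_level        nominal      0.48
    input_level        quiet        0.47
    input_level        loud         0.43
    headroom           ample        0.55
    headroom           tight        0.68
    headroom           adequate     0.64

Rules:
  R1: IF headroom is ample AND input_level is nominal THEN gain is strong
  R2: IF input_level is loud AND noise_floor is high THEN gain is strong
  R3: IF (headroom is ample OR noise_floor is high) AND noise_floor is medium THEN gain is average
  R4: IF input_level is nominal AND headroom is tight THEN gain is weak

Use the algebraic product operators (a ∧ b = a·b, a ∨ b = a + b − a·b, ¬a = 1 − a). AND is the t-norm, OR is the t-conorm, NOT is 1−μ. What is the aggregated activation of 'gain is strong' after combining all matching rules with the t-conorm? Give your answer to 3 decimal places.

R1: ample=0.55, nominal=0.48; AND[a·b] → w = 0.2640
R2: loud=0.43, high=0.22; AND[a·b] → w = 0.0946
R3: (ample=0.55 OR high=0.22) = 0.6490; AND[a·b] with medium=0.60 → w = 0.3894
R4: nominal=0.48, tight=0.68; AND[a·b] → w = 0.3264
Rules with consequent 'strong': {R1, R2} → strengths 0.2640, 0.0946
Aggregate via t-conorm [a + b − a·b]: 0.3336

0.334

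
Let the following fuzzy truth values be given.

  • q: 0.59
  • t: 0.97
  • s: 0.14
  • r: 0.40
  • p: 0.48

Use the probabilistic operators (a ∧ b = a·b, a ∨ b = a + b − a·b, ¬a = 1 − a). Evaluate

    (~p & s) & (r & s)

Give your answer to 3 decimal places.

0.004

~p = 1 − 0.4800 = 0.5200
~p & s = a·b on (0.5200, 0.1400) = 0.0728
r & s = a·b on (0.4000, 0.1400) = 0.0560
(~p & s) & (r & s) = a·b on (0.0728, 0.0560) = 0.0041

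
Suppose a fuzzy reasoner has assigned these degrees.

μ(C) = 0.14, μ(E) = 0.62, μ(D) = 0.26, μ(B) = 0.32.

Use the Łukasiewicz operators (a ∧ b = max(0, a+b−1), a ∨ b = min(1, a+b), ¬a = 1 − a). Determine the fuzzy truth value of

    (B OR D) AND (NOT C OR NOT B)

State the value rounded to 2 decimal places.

0.58

B OR D = min(1, a+b) on (0.32, 0.26) = 0.58
NOT C = 1 − 0.14 = 0.86
NOT B = 1 − 0.32 = 0.68
NOT C OR NOT B = min(1, a+b) on (0.86, 0.68) = 1.00
(B OR D) AND (NOT C OR NOT B) = max(0, a+b−1) on (0.58, 1.00) = 0.58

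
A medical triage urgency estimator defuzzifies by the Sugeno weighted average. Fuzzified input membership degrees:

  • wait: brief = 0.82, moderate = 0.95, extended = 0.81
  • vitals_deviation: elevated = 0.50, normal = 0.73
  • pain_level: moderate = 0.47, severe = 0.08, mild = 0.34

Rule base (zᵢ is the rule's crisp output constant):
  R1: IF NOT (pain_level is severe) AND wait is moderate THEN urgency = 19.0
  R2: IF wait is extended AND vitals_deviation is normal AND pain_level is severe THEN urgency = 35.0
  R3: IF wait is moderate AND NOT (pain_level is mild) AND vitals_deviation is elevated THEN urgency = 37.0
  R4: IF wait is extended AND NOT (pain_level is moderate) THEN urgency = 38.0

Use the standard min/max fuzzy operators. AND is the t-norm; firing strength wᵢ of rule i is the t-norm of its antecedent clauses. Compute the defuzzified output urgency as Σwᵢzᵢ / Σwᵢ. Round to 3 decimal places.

29.025

R1 (z=19.0): ¬severe=1−0.08=0.92, moderate=0.95; AND[min(a, b)] → w = 0.92
R2 (z=35.0): extended=0.81, normal=0.73, severe=0.08; AND[min(a, b)] → w = 0.08
R3 (z=37.0): moderate=0.95, ¬mild=1−0.34=0.66, elevated=0.50; AND[min(a, b)] → w = 0.50
R4 (z=38.0): extended=0.81, ¬moderate=1−0.47=0.53; AND[min(a, b)] → w = 0.53
Weighted average = (0.92·19.0 + 0.08·35.0 + 0.50·37.0 + 0.53·38.0) / (0.92 + 0.08 + 0.50 + 0.53)
  = 58.9200 / 2.0300 = 29.025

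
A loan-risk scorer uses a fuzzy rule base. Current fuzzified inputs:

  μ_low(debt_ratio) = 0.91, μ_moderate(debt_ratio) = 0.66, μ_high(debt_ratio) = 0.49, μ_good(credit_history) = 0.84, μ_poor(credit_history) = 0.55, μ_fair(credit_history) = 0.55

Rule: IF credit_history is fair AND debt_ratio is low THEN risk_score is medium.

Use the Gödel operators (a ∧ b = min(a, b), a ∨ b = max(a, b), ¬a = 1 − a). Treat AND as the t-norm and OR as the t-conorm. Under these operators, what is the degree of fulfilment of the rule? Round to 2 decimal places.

firing strength: fair=0.55, low=0.91; AND[min(a, b)] → w = 0.55

0.55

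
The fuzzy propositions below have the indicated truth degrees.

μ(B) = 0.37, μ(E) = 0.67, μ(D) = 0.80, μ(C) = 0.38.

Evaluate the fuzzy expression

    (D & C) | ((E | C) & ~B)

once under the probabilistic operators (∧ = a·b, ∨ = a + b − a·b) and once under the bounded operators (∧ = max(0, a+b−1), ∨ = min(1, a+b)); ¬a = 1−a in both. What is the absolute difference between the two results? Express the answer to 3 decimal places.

0.157

Under probabilistic:
  D & C = a·b on (0.8000, 0.3800) = 0.3040
  E | C = a + b − a·b on (0.6700, 0.3800) = 0.7954
  ~B = 1 − 0.3700 = 0.6300
  (E | C) & ~B = a·b on (0.7954, 0.6300) = 0.5011
  (D & C) | ((E | C) & ~B) = a + b − a·b on (0.3040, 0.5011) = 0.6528
  → value = 0.6528
Under bounded:
  D & C = max(0, a+b−1) on (0.80, 0.38) = 0.18
  E | C = min(1, a+b) on (0.67, 0.38) = 1.00
  ~B = 1 − 0.37 = 0.63
  (E | C) & ~B = max(0, a+b−1) on (1.00, 0.63) = 0.63
  (D & C) | ((E | C) & ~B) = min(1, a+b) on (0.18, 0.63) = 0.81
  → value = 0.8100
|0.6528 − 0.8100| = 0.157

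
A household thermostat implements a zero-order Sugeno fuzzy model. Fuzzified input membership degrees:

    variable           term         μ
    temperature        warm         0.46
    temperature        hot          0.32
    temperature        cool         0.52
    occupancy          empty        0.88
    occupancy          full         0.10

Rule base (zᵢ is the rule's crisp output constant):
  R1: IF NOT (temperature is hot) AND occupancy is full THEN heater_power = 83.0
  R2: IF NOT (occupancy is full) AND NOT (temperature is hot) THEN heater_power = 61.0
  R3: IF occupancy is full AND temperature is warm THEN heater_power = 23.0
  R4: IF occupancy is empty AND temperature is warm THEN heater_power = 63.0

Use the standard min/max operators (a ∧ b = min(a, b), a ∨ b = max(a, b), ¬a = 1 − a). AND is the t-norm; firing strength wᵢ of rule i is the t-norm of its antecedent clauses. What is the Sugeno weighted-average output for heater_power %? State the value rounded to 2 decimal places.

R1 (z=83.0): ¬hot=1−0.32=0.68, full=0.10; AND[min(a, b)] → w = 0.10
R2 (z=61.0): ¬full=1−0.10=0.90, ¬hot=1−0.32=0.68; AND[min(a, b)] → w = 0.68
R3 (z=23.0): full=0.10, warm=0.46; AND[min(a, b)] → w = 0.10
R4 (z=63.0): empty=0.88, warm=0.46; AND[min(a, b)] → w = 0.46
Weighted average = (0.10·83.0 + 0.68·61.0 + 0.10·23.0 + 0.46·63.0) / (0.10 + 0.68 + 0.10 + 0.46)
  = 81.0600 / 1.3400 = 60.49

60.49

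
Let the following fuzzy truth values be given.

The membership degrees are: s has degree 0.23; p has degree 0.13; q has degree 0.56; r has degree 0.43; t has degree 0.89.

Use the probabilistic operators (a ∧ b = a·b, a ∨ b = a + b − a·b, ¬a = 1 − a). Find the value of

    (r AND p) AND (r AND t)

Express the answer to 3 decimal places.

0.021

r AND p = a·b on (0.4300, 0.1300) = 0.0559
r AND t = a·b on (0.4300, 0.8900) = 0.3827
(r AND p) AND (r AND t) = a·b on (0.0559, 0.3827) = 0.0214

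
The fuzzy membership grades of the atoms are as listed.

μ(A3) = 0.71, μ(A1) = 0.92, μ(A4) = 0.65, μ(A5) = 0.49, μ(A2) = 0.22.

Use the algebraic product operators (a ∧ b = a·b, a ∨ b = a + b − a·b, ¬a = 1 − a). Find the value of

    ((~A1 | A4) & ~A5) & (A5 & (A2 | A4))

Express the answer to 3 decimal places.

~A1 = 1 − 0.9200 = 0.0800
~A1 | A4 = a + b − a·b on (0.0800, 0.6500) = 0.6780
~A5 = 1 − 0.4900 = 0.5100
(~A1 | A4) & ~A5 = a·b on (0.6780, 0.5100) = 0.3458
A2 | A4 = a + b − a·b on (0.2200, 0.6500) = 0.7270
A5 & (A2 | A4) = a·b on (0.4900, 0.7270) = 0.3562
((~A1 | A4) & ~A5) & (A5 & (A2 | A4)) = a·b on (0.3458, 0.3562) = 0.1232

0.123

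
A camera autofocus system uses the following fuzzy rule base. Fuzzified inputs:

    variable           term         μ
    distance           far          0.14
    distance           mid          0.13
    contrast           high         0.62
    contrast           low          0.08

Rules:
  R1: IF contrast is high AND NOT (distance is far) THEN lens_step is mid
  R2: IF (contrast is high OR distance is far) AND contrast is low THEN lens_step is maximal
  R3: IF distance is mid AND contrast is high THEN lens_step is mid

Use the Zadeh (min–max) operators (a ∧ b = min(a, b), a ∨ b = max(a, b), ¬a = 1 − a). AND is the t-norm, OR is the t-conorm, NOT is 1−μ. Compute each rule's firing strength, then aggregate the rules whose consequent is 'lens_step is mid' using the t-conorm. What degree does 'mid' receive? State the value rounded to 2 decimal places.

R1: high=0.62, ¬far=1−0.14=0.86; AND[min(a, b)] → w = 0.62
R2: (high=0.62 OR far=0.14) = 0.62; AND[min(a, b)] with low=0.08 → w = 0.08
R3: mid=0.13, high=0.62; AND[min(a, b)] → w = 0.13
Rules with consequent 'mid': {R1, R3} → strengths 0.62, 0.13
Aggregate via t-conorm [max(a, b)]: 0.62

0.62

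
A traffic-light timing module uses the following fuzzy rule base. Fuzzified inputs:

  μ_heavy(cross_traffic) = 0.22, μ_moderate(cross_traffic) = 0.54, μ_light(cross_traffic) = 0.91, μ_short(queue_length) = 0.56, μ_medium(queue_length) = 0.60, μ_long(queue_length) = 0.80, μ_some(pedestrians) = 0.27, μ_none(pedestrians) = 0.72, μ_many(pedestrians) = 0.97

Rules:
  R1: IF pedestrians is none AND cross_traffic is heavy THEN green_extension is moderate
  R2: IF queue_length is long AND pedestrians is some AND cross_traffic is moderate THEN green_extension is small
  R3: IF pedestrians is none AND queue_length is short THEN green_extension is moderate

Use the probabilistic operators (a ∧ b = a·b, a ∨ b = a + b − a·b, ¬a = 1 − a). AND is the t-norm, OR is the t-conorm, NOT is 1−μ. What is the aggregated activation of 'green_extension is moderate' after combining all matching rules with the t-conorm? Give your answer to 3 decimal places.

0.498

R1: none=0.72, heavy=0.22; AND[a·b] → w = 0.1584
R2: long=0.80, some=0.27, moderate=0.54; AND[a·b] → w = 0.1166
R3: none=0.72, short=0.56; AND[a·b] → w = 0.4032
Rules with consequent 'moderate': {R1, R3} → strengths 0.1584, 0.4032
Aggregate via t-conorm [a + b − a·b]: 0.4977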